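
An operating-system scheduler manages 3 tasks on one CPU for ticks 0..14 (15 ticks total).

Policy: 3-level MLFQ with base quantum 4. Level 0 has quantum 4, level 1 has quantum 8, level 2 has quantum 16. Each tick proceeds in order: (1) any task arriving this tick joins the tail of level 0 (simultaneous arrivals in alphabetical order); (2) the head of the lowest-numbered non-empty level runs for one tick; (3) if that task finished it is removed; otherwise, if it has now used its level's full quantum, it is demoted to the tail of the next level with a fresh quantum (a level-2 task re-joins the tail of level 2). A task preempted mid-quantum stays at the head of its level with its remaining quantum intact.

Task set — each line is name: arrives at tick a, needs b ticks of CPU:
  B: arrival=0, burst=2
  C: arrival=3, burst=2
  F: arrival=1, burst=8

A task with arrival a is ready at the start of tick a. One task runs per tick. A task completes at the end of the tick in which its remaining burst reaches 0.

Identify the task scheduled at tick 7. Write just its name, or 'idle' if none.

running at tick 7 = C

t=0: L0/L1/L2 = B/-/- → run B
t=1: L0/L1/L2 = BF/-/- → run B
t=2: L0/L1/L2 = F/-/- → run F
t=3: L0/L1/L2 = FC/-/- → run F
t=4: L0/L1/L2 = FC/-/- → run F
t=5: L0/L1/L2 = FC/-/- → run F
t=6: L0/L1/L2 = C/F/- → run C
t=7: L0/L1/L2 = C/F/- → run C
t=8: L0/L1/L2 = -/F/- → run F
t=9: L0/L1/L2 = -/F/- → run F
t=10: L0/L1/L2 = -/F/- → run F
t=11: L0/L1/L2 = -/F/- → run F
t=12: (idle)
t=13: (idle)
t=14: (idle)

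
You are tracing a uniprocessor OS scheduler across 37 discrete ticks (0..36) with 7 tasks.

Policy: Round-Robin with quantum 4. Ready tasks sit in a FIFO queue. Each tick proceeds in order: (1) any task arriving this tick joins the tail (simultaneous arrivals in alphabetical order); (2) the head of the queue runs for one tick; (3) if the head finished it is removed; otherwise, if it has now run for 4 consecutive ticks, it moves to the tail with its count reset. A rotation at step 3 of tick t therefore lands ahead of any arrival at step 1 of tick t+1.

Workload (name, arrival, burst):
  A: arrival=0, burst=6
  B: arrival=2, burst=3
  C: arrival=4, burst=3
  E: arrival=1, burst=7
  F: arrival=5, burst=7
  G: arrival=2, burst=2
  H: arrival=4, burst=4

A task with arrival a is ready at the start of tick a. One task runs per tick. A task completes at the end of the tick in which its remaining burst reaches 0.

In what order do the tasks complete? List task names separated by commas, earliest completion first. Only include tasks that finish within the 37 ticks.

completion order = B, G, A, C, H, E, F

t=0: queue=[A] q_used=0 → run A
t=1: queue=[A,E] q_used=1 → run A
t=2: queue=[A,E,B,G] q_used=2 → run A
t=3: queue=[A,E,B,G] q_used=3 → run A
t=4: queue=[E,B,G,A,C,H] q_used=0 → run E
t=5: queue=[E,B,G,A,C,H,F] q_used=1 → run E
t=6: queue=[E,B,G,A,C,H,F] q_used=2 → run E
t=7: queue=[E,B,G,A,C,H,F] q_used=3 → run E
t=8: queue=[B,G,A,C,H,F,E] q_used=0 → run B
t=9: queue=[B,G,A,C,H,F,E] q_used=1 → run B
t=10: queue=[B,G,A,C,H,F,E] q_used=2 → run B
t=11: queue=[G,A,C,H,F,E] q_used=0 → run G
t=12: queue=[G,A,C,H,F,E] q_used=1 → run G
t=13: queue=[A,C,H,F,E] q_used=0 → run A
t=14: queue=[A,C,H,F,E] q_used=1 → run A
t=15: queue=[C,H,F,E] q_used=0 → run C
t=16: queue=[C,H,F,E] q_used=1 → run C
t=17: queue=[C,H,F,E] q_used=2 → run C
t=18: queue=[H,F,E] q_used=0 → run H
t=19: queue=[H,F,E] q_used=1 → run H
t=20: queue=[H,F,E] q_used=2 → run H
t=21: queue=[H,F,E] q_used=3 → run H
t=22: queue=[F,E] q_used=0 → run F
t=23: queue=[F,E] q_used=1 → run F
t=24: queue=[F,E] q_used=2 → run F
t=25: queue=[F,E] q_used=3 → run F
t=26: queue=[E,F] q_used=0 → run E
t=27: queue=[E,F] q_used=1 → run E
t=28: queue=[E,F] q_used=2 → run E
t=29: queue=[F] q_used=0 → run F
t=30: queue=[F] q_used=1 → run F
t=31: queue=[F] q_used=2 → run F
t=32: (idle)
t=33: (idle)
t=34: (idle)
t=35: (idle)
t=36: (idle)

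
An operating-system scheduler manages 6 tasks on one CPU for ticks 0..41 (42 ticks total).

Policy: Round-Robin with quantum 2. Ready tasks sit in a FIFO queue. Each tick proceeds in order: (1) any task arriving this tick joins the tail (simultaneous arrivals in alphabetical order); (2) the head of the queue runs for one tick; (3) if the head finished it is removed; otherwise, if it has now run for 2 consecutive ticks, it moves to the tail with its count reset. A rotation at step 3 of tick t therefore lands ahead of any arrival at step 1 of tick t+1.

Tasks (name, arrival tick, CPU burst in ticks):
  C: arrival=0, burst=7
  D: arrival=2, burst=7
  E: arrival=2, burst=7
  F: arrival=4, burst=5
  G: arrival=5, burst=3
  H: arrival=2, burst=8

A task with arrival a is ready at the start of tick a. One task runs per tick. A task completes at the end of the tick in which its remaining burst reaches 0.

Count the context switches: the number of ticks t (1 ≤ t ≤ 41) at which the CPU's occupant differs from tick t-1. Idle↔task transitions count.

context switches = 20

t=0: queue=[C] q_used=0 → run C
t=1: queue=[C] q_used=1 → run C
t=2: queue=[C,D,E,H] q_used=0 → run C
t=3: queue=[C,D,E,H] q_used=1 → run C
t=4: queue=[D,E,H,C,F] q_used=0 → run D
t=5: queue=[D,E,H,C,F,G] q_used=1 → run D
t=6: queue=[E,H,C,F,G,D] q_used=0 → run E
t=7: queue=[E,H,C,F,G,D] q_used=1 → run E
t=8: queue=[H,C,F,G,D,E] q_used=0 → run H
t=9: queue=[H,C,F,G,D,E] q_used=1 → run H
t=10: queue=[C,F,G,D,E,H] q_used=0 → run C
t=11: queue=[C,F,G,D,E,H] q_used=1 → run C
t=12: queue=[F,G,D,E,H,C] q_used=0 → run F
t=13: queue=[F,G,D,E,H,C] q_used=1 → run F
t=14: queue=[G,D,E,H,C,F] q_used=0 → run G
t=15: queue=[G,D,E,H,C,F] q_used=1 → run G
t=16: queue=[D,E,H,C,F,G] q_used=0 → run D
t=17: queue=[D,E,H,C,F,G] q_used=1 → run D
t=18: queue=[E,H,C,F,G,D] q_used=0 → run E
t=19: queue=[E,H,C,F,G,D] q_used=1 → run E
t=20: queue=[H,C,F,G,D,E] q_used=0 → run H
t=21: queue=[H,C,F,G,D,E] q_used=1 → run H
t=22: queue=[C,F,G,D,E,H] q_used=0 → run C
t=23: queue=[F,G,D,E,H] q_used=0 → run F
t=24: queue=[F,G,D,E,H] q_used=1 → run F
t=25: queue=[G,D,E,H,F] q_used=0 → run G
t=26: queue=[D,E,H,F] q_used=0 → run D
t=27: queue=[D,E,H,F] q_used=1 → run D
t=28: queue=[E,H,F,D] q_used=0 → run E
t=29: queue=[E,H,F,D] q_used=1 → run E
t=30: queue=[H,F,D,E] q_used=0 → run H
t=31: queue=[H,F,D,E] q_used=1 → run H
t=32: queue=[F,D,E,H] q_used=0 → run F
t=33: queue=[D,E,H] q_used=0 → run D
t=34: queue=[E,H] q_used=0 → run E
t=35: queue=[H] q_used=0 → run H
t=36: queue=[H] q_used=1 → run H
t=37: (idle)
t=38: (idle)
t=39: (idle)
t=40: (idle)
t=41: (idle)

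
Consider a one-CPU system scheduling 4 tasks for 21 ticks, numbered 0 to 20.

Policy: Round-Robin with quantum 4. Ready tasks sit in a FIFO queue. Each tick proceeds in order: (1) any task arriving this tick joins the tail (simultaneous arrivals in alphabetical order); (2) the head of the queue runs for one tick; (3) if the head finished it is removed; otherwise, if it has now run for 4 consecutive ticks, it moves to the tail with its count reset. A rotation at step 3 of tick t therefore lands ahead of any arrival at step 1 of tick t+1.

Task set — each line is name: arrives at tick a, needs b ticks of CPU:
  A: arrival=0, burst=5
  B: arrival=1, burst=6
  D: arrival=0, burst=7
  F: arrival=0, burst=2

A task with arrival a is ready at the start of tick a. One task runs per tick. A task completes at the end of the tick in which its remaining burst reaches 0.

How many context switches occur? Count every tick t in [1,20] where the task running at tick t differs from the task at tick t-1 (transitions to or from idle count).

context switches = 7

t=0: queue=[A,D,F] q_used=0 → run A
t=1: queue=[A,D,F,B] q_used=1 → run A
t=2: queue=[A,D,F,B] q_used=2 → run A
t=3: queue=[A,D,F,B] q_used=3 → run A
t=4: queue=[D,F,B,A] q_used=0 → run D
t=5: queue=[D,F,B,A] q_used=1 → run D
t=6: queue=[D,F,B,A] q_used=2 → run D
t=7: queue=[D,F,B,A] q_used=3 → run D
t=8: queue=[F,B,A,D] q_used=0 → run F
t=9: queue=[F,B,A,D] q_used=1 → run F
t=10: queue=[B,A,D] q_used=0 → run B
t=11: queue=[B,A,D] q_used=1 → run B
t=12: queue=[B,A,D] q_used=2 → run B
t=13: queue=[B,A,D] q_used=3 → run B
t=14: queue=[A,D,B] q_used=0 → run A
t=15: queue=[D,B] q_used=0 → run D
t=16: queue=[D,B] q_used=1 → run D
t=17: queue=[D,B] q_used=2 → run D
t=18: queue=[B] q_used=0 → run B
t=19: queue=[B] q_used=1 → run B
t=20: (idle)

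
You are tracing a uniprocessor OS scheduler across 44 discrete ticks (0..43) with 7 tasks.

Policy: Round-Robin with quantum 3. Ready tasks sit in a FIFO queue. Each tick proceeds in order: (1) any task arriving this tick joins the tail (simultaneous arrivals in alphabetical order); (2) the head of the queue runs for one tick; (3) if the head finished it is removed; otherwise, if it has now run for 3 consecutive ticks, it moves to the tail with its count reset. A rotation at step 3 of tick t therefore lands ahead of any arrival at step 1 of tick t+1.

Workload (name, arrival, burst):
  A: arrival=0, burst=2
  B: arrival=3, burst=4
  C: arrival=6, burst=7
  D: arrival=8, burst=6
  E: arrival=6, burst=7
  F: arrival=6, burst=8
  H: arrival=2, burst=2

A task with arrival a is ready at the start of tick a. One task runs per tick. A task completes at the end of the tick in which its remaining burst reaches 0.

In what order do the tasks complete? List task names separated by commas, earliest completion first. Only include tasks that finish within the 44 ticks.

t=0: queue=[A] q_used=0 → run A
t=1: queue=[A] q_used=1 → run A
t=2: queue=[H] q_used=0 → run H
t=3: queue=[H,B] q_used=1 → run H
t=4: queue=[B] q_used=0 → run B
t=5: queue=[B] q_used=1 → run B
t=6: queue=[B,C,E,F] q_used=2 → run B
t=7: queue=[C,E,F,B] q_used=0 → run C
t=8: queue=[C,E,F,B,D] q_used=1 → run C
t=9: queue=[C,E,F,B,D] q_used=2 → run C
t=10: queue=[E,F,B,D,C] q_used=0 → run E
t=11: queue=[E,F,B,D,C] q_used=1 → run E
t=12: queue=[E,F,B,D,C] q_used=2 → run E
t=13: queue=[F,B,D,C,E] q_used=0 → run F
t=14: queue=[F,B,D,C,E] q_used=1 → run F
t=15: queue=[F,B,D,C,E] q_used=2 → run F
t=16: queue=[B,D,C,E,F] q_used=0 → run B
t=17: queue=[D,C,E,F] q_used=0 → run D
t=18: queue=[D,C,E,F] q_used=1 → run D
t=19: queue=[D,C,E,F] q_used=2 → run D
t=20: queue=[C,E,F,D] q_used=0 → run C
t=21: queue=[C,E,F,D] q_used=1 → run C
t=22: queue=[C,E,F,D] q_used=2 → run C
t=23: queue=[E,F,D,C] q_used=0 → run E
t=24: queue=[E,F,D,C] q_used=1 → run E
t=25: queue=[E,F,D,C] q_used=2 → run E
t=26: queue=[F,D,C,E] q_used=0 → run F
t=27: queue=[F,D,C,E] q_used=1 → run F
t=28: queue=[F,D,C,E] q_used=2 → run F
t=29: queue=[D,C,E,F] q_used=0 → run D
t=30: queue=[D,C,E,F] q_used=1 → run D
t=31: queue=[D,C,E,F] q_used=2 → run D
t=32: queue=[C,E,F] q_used=0 → run C
t=33: queue=[E,F] q_used=0 → run E
t=34: queue=[F] q_used=0 → run F
t=35: queue=[F] q_used=1 → run F
t=36: (idle)
t=37: (idle)
t=38: (idle)
t=39: (idle)
t=40: (idle)
t=41: (idle)
t=42: (idle)
t=43: (idle)

completion order = A, H, B, D, C, E, F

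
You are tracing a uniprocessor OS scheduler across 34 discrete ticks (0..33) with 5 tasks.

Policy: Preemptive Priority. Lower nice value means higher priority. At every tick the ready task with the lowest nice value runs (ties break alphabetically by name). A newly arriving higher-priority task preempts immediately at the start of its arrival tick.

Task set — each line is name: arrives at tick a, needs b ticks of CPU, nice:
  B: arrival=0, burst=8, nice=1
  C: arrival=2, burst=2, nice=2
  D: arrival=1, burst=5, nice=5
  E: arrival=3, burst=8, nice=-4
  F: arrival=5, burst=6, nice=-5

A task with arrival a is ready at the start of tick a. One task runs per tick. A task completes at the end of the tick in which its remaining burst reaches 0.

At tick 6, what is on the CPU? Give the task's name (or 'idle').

running at tick 6 = F

t=0: ready={B} → run B
t=1: ready={B,D} → run B
t=2: ready={B,C,D} → run B
t=3: ready={B,C,D,E} → run E
t=4: ready={B,C,D,E} → run E
t=5: ready={B,C,D,E,F} → run F
t=6: ready={B,C,D,E,F} → run F
t=7: ready={B,C,D,E,F} → run F
t=8: ready={B,C,D,E,F} → run F
t=9: ready={B,C,D,E,F} → run F
t=10: ready={B,C,D,E,F} → run F
t=11: ready={B,C,D,E} → run E
t=12: ready={B,C,D,E} → run E
t=13: ready={B,C,D,E} → run E
t=14: ready={B,C,D,E} → run E
t=15: ready={B,C,D,E} → run E
t=16: ready={B,C,D,E} → run E
t=17: ready={B,C,D} → run B
t=18: ready={B,C,D} → run B
t=19: ready={B,C,D} → run B
t=20: ready={B,C,D} → run B
t=21: ready={B,C,D} → run B
t=22: ready={C,D} → run C
t=23: ready={C,D} → run C
t=24: ready={D} → run D
t=25: ready={D} → run D
t=26: ready={D} → run D
t=27: ready={D} → run D
t=28: ready={D} → run D
t=29: (idle)
t=30: (idle)
t=31: (idle)
t=32: (idle)
t=33: (idle)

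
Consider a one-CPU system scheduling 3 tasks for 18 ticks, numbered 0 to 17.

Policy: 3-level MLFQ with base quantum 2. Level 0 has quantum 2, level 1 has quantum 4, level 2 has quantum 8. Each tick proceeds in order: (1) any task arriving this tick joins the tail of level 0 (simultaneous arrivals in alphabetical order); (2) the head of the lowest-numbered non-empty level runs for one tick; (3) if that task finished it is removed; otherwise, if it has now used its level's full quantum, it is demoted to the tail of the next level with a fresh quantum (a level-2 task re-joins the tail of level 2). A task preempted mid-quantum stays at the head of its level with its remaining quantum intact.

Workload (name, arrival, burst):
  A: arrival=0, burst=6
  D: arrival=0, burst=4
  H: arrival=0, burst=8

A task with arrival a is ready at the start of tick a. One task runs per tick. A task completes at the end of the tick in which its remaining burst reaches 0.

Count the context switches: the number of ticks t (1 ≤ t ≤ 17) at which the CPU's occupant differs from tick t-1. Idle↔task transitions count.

t=0: L0/L1/L2 = ADH/-/- → run A
t=1: L0/L1/L2 = ADH/-/- → run A
t=2: L0/L1/L2 = DH/A/- → run D
t=3: L0/L1/L2 = DH/A/- → run D
t=4: L0/L1/L2 = H/AD/- → run H
t=5: L0/L1/L2 = H/AD/- → run H
t=6: L0/L1/L2 = -/ADH/- → run A
t=7: L0/L1/L2 = -/ADH/- → run A
t=8: L0/L1/L2 = -/ADH/- → run A
t=9: L0/L1/L2 = -/ADH/- → run A
t=10: L0/L1/L2 = -/DH/- → run D
t=11: L0/L1/L2 = -/DH/- → run D
t=12: L0/L1/L2 = -/H/- → run H
t=13: L0/L1/L2 = -/H/- → run H
t=14: L0/L1/L2 = -/H/- → run H
t=15: L0/L1/L2 = -/H/- → run H
t=16: L0/L1/L2 = -/-/H → run H
t=17: L0/L1/L2 = -/-/H → run H

context switches = 5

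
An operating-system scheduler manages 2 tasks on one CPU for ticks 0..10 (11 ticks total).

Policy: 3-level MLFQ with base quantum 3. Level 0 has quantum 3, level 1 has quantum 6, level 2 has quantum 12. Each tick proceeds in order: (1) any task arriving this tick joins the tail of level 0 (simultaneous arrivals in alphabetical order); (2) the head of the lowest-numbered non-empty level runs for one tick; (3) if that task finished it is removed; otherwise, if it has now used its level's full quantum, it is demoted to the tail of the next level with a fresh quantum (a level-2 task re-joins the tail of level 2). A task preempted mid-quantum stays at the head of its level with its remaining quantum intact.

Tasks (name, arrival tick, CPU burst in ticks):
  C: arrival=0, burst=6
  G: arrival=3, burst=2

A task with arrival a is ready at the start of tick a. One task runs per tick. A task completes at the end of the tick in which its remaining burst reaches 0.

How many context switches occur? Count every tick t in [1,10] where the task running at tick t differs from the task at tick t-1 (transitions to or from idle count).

t=0: L0/L1/L2 = C/-/- → run C
t=1: L0/L1/L2 = C/-/- → run C
t=2: L0/L1/L2 = C/-/- → run C
t=3: L0/L1/L2 = G/C/- → run G
t=4: L0/L1/L2 = G/C/- → run G
t=5: L0/L1/L2 = -/C/- → run C
t=6: L0/L1/L2 = -/C/- → run C
t=7: L0/L1/L2 = -/C/- → run C
t=8: (idle)
t=9: (idle)
t=10: (idle)

context switches = 3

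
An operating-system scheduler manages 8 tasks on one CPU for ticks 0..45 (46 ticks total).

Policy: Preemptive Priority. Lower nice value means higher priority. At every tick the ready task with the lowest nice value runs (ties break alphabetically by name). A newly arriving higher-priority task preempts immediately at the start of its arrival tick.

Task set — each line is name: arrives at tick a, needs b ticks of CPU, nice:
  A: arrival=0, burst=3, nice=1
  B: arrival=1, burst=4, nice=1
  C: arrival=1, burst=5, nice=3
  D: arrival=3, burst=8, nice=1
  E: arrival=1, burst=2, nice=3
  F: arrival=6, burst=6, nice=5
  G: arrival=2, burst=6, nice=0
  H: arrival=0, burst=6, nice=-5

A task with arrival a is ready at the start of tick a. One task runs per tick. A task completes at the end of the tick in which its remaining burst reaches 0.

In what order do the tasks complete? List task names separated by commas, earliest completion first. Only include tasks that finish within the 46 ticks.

t=0: ready={A,H} → run H
t=1: ready={A,B,C,E,H} → run H
t=2: ready={A,B,C,E,G,H} → run H
t=3: ready={A,B,C,D,E,G,H} → run H
t=4: ready={A,B,C,D,E,G,H} → run H
t=5: ready={A,B,C,D,E,G,H} → run H
t=6: ready={A,B,C,D,E,F,G} → run G
t=7: ready={A,B,C,D,E,F,G} → run G
t=8: ready={A,B,C,D,E,F,G} → run G
t=9: ready={A,B,C,D,E,F,G} → run G
t=10: ready={A,B,C,D,E,F,G} → run G
t=11: ready={A,B,C,D,E,F,G} → run G
t=12: ready={A,B,C,D,E,F} → run A
t=13: ready={A,B,C,D,E,F} → run A
t=14: ready={A,B,C,D,E,F} → run A
t=15: ready={B,C,D,E,F} → run B
t=16: ready={B,C,D,E,F} → run B
t=17: ready={B,C,D,E,F} → run B
t=18: ready={B,C,D,E,F} → run B
t=19: ready={C,D,E,F} → run D
t=20: ready={C,D,E,F} → run D
t=21: ready={C,D,E,F} → run D
t=22: ready={C,D,E,F} → run D
t=23: ready={C,D,E,F} → run D
t=24: ready={C,D,E,F} → run D
t=25: ready={C,D,E,F} → run D
t=26: ready={C,D,E,F} → run D
t=27: ready={C,E,F} → run C
t=28: ready={C,E,F} → run C
t=29: ready={C,E,F} → run C
t=30: ready={C,E,F} → run C
t=31: ready={C,E,F} → run C
t=32: ready={E,F} → run E
t=33: ready={E,F} → run E
t=34: ready={F} → run F
t=35: ready={F} → run F
t=36: ready={F} → run F
t=37: ready={F} → run F
t=38: ready={F} → run F
t=39: ready={F} → run F
t=40: (idle)
t=41: (idle)
t=42: (idle)
t=43: (idle)
t=44: (idle)
t=45: (idle)

completion order = H, G, A, B, D, C, E, F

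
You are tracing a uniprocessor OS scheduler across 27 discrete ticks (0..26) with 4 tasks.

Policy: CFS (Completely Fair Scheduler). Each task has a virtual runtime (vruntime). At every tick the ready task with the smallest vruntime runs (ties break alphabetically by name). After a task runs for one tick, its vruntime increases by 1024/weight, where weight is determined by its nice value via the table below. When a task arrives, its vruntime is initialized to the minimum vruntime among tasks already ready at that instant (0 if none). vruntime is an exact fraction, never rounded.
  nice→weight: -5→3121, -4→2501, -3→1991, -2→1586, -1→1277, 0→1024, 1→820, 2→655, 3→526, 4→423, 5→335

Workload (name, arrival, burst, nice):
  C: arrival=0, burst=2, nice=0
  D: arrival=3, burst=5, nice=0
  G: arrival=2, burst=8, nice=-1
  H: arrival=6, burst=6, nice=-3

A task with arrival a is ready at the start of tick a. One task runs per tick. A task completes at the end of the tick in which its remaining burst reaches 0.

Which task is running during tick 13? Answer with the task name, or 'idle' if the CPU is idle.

t=0: vr[C=0] → run C
t=1: vr[C=1] → run C
t=2: vr[G=0] → run G
t=3: vr[D=1024/1277 G=1024/1277] → run D
t=4: vr[D=2301/1277 G=1024/1277] → run G
t=5: vr[D=2301/1277 G=2048/1277] → run G
t=6: vr[D=2301/1277 G=3072/1277 H=2301/1277] → run D
t=7: vr[D=3578/1277 G=3072/1277 H=2301/1277] → run H
t=8: vr[D=3578/1277 G=3072/1277 H=5888939/2542507] → run H
t=9: vr[D=3578/1277 G=3072/1277 H=7196587/2542507] → run G
t=10: vr[D=3578/1277 G=4096/1277 H=7196587/2542507] → run D
t=11: vr[D=4855/1277 G=4096/1277 H=7196587/2542507] → run H
t=12: vr[D=4855/1277 G=4096/1277 H=8504235/2542507] → run G
t=13: vr[D=4855/1277 G=5120/1277 H=8504235/2542507] → run H
t=14: vr[D=4855/1277 G=5120/1277 H=9811883/2542507] → run D
t=15: vr[D=6132/1277 G=5120/1277 H=9811883/2542507] → run H
t=16: vr[D=6132/1277 G=5120/1277 H=11119531/2542507] → run G
t=17: vr[D=6132/1277 G=6144/1277 H=11119531/2542507] → run H
t=18: vr[D=6132/1277 G=6144/1277] → run D
t=19: vr[G=6144/1277] → run G
t=20: vr[G=7168/1277] → run G
t=21: (idle)
t=22: (idle)
t=23: (idle)
t=24: (idle)
t=25: (idle)
t=26: (idle)

running at tick 13 = H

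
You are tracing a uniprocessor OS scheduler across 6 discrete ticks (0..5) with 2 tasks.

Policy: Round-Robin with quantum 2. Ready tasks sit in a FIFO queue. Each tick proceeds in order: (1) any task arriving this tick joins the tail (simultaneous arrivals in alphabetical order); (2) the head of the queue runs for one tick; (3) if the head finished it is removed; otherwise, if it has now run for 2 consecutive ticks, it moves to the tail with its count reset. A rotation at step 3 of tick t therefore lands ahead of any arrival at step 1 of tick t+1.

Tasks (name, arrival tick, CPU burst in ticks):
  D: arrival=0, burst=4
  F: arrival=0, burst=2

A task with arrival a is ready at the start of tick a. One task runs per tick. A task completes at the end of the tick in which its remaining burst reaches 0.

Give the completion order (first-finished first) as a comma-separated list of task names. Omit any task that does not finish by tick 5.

completion order = F, D

t=0: queue=[D,F] q_used=0 → run D
t=1: queue=[D,F] q_used=1 → run D
t=2: queue=[F,D] q_used=0 → run F
t=3: queue=[F,D] q_used=1 → run F
t=4: queue=[D] q_used=0 → run D
t=5: queue=[D] q_used=1 → run D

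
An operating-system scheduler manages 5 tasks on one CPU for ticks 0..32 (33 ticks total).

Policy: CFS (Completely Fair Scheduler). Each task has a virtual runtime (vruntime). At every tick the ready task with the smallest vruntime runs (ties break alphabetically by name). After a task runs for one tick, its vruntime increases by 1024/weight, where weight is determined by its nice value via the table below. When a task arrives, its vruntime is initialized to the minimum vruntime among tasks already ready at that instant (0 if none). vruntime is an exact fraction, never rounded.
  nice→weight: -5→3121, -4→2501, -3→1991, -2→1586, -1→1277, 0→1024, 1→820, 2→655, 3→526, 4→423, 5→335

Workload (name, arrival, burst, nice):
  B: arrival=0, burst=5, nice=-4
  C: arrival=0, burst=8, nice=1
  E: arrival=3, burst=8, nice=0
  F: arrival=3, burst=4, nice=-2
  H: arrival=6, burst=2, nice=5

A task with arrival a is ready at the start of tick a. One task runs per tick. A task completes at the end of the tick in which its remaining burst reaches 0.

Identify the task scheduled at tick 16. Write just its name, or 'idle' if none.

t=0: vr[B=0 C=0] → run B
t=1: vr[B=1024/2501 C=0] → run C
t=2: vr[B=1024/2501 C=256/205] → run B
t=3: vr[B=2048/2501 C=256/205 E=2048/2501 F=2048/2501] → run B
t=4: vr[B=3072/2501 C=256/205 E=2048/2501 F=2048/2501] → run E
t=5: vr[B=3072/2501 C=256/205 E=4549/2501 F=2048/2501] → run F
t=6: vr[B=3072/2501 C=256/205 E=4549/2501 F=47616/32513 H=3072/2501] → run B
t=7: vr[B=4096/2501 C=256/205 E=4549/2501 F=47616/32513 H=3072/2501] → run H
t=8: vr[B=4096/2501 C=256/205 E=4549/2501 F=47616/32513 H=3590144/837835] → run C
t=9: vr[B=4096/2501 C=512/205 E=4549/2501 F=47616/32513 H=3590144/837835] → run F
t=10: vr[B=4096/2501 C=512/205 E=4549/2501 F=68608/32513 H=3590144/837835] → run B
t=11: vr[C=512/205 E=4549/2501 F=68608/32513 H=3590144/837835] → run E
t=12: vr[C=512/205 E=7050/2501 F=68608/32513 H=3590144/837835] → run F
t=13: vr[C=512/205 E=7050/2501 F=89600/32513 H=3590144/837835] → run C
t=14: vr[C=768/205 E=7050/2501 F=89600/32513 H=3590144/837835] → run F
t=15: vr[C=768/205 E=7050/2501 H=3590144/837835] → run E
t=16: vr[C=768/205 E=9551/2501 H=3590144/837835] → run C
t=17: vr[C=1024/205 E=9551/2501 H=3590144/837835] → run E
t=18: vr[C=1024/205 E=12052/2501 H=3590144/837835] → run H
t=19: vr[C=1024/205 E=12052/2501] → run E
t=20: vr[C=1024/205 E=14553/2501] → run C
t=21: vr[C=256/41 E=14553/2501] → run E
t=22: vr[C=256/41 E=17054/2501] → run C
t=23: vr[C=1536/205 E=17054/2501] → run E
t=24: vr[C=1536/205 E=19555/2501] → run C
t=25: vr[C=1792/205 E=19555/2501] → run E
t=26: vr[C=1792/205] → run C
t=27: (idle)
t=28: (idle)
t=29: (idle)
t=30: (idle)
t=31: (idle)
t=32: (idle)

running at tick 16 = C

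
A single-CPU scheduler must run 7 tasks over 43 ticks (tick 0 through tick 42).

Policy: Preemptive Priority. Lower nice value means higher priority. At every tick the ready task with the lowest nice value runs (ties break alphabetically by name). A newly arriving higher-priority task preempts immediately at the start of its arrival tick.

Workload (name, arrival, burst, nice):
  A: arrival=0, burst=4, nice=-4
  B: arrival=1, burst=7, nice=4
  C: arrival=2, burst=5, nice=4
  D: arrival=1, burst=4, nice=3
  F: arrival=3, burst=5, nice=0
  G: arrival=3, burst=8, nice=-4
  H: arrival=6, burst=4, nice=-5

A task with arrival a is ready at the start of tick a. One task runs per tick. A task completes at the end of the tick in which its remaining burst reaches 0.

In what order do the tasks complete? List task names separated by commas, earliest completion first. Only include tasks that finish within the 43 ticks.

completion order = A, H, G, F, D, B, C

t=0: ready={A} → run A
t=1: ready={A,B,D} → run A
t=2: ready={A,B,C,D} → run A
t=3: ready={A,B,C,D,F,G} → run A
t=4: ready={B,C,D,F,G} → run G
t=5: ready={B,C,D,F,G} → run G
t=6: ready={B,C,D,F,G,H} → run H
t=7: ready={B,C,D,F,G,H} → run H
t=8: ready={B,C,D,F,G,H} → run H
t=9: ready={B,C,D,F,G,H} → run H
t=10: ready={B,C,D,F,G} → run G
t=11: ready={B,C,D,F,G} → run G
t=12: ready={B,C,D,F,G} → run G
t=13: ready={B,C,D,F,G} → run G
t=14: ready={B,C,D,F,G} → run G
t=15: ready={B,C,D,F,G} → run G
t=16: ready={B,C,D,F} → run F
t=17: ready={B,C,D,F} → run F
t=18: ready={B,C,D,F} → run F
t=19: ready={B,C,D,F} → run F
t=20: ready={B,C,D,F} → run F
t=21: ready={B,C,D} → run D
t=22: ready={B,C,D} → run D
t=23: ready={B,C,D} → run D
t=24: ready={B,C,D} → run D
t=25: ready={B,C} → run B
t=26: ready={B,C} → run B
t=27: ready={B,C} → run B
t=28: ready={B,C} → run B
t=29: ready={B,C} → run B
t=30: ready={B,C} → run B
t=31: ready={B,C} → run B
t=32: ready={C} → run C
t=33: ready={C} → run C
t=34: ready={C} → run C
t=35: ready={C} → run C
t=36: ready={C} → run C
t=37: (idle)
t=38: (idle)
t=39: (idle)
t=40: (idle)
t=41: (idle)
t=42: (idle)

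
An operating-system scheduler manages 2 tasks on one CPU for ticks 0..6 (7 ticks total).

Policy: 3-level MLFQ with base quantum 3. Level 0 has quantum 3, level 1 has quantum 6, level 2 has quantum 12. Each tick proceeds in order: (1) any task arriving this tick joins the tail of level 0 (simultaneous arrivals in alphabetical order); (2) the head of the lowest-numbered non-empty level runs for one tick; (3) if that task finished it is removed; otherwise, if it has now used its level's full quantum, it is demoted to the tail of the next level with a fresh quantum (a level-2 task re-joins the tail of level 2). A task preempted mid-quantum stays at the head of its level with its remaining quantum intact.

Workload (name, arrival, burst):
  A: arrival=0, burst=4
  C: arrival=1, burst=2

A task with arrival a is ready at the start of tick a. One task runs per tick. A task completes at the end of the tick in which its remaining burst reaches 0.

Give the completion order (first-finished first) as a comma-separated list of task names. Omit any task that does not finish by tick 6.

t=0: L0/L1/L2 = A/-/- → run A
t=1: L0/L1/L2 = AC/-/- → run A
t=2: L0/L1/L2 = AC/-/- → run A
t=3: L0/L1/L2 = C/A/- → run C
t=4: L0/L1/L2 = C/A/- → run C
t=5: L0/L1/L2 = -/A/- → run A
t=6: (idle)

completion order = C, A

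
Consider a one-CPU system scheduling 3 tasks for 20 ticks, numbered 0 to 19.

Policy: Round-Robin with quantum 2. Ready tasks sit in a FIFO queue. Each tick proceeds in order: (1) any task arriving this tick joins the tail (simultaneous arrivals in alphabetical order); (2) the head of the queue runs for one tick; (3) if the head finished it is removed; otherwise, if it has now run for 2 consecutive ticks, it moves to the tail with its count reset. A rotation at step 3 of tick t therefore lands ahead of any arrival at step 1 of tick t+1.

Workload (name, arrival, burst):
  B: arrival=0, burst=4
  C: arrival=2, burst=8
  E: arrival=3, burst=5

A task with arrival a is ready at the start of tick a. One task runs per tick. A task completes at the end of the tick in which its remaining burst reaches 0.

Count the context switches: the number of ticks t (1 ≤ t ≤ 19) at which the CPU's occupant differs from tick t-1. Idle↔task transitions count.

context switches = 8

t=0: queue=[B] q_used=0 → run B
t=1: queue=[B] q_used=1 → run B
t=2: queue=[B,C] q_used=0 → run B
t=3: queue=[B,C,E] q_used=1 → run B
t=4: queue=[C,E] q_used=0 → run C
t=5: queue=[C,E] q_used=1 → run C
t=6: queue=[E,C] q_used=0 → run E
t=7: queue=[E,C] q_used=1 → run E
t=8: queue=[C,E] q_used=0 → run C
t=9: queue=[C,E] q_used=1 → run C
t=10: queue=[E,C] q_used=0 → run E
t=11: queue=[E,C] q_used=1 → run E
t=12: queue=[C,E] q_used=0 → run C
t=13: queue=[C,E] q_used=1 → run C
t=14: queue=[E,C] q_used=0 → run E
t=15: queue=[C] q_used=0 → run C
t=16: queue=[C] q_used=1 → run C
t=17: (idle)
t=18: (idle)
t=19: (idle)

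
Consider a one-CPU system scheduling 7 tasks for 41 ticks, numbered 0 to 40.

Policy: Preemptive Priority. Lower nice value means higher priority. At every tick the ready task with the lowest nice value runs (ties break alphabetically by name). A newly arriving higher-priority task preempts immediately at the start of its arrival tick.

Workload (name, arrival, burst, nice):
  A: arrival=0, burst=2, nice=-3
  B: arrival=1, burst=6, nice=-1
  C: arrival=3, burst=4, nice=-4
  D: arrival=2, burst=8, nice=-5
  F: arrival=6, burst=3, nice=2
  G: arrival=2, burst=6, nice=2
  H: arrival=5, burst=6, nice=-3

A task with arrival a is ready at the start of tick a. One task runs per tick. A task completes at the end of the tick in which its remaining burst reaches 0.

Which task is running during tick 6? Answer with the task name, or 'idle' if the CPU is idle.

t=0: ready={A} → run A
t=1: ready={A,B} → run A
t=2: ready={B,D,G} → run D
t=3: ready={B,C,D,G} → run D
t=4: ready={B,C,D,G} → run D
t=5: ready={B,C,D,G,H} → run D
t=6: ready={B,C,D,F,G,H} → run D
t=7: ready={B,C,D,F,G,H} → run D
t=8: ready={B,C,D,F,G,H} → run D
t=9: ready={B,C,D,F,G,H} → run D
t=10: ready={B,C,F,G,H} → run C
t=11: ready={B,C,F,G,H} → run C
t=12: ready={B,C,F,G,H} → run C
t=13: ready={B,C,F,G,H} → run C
t=14: ready={B,F,G,H} → run H
t=15: ready={B,F,G,H} → run H
t=16: ready={B,F,G,H} → run H
t=17: ready={B,F,G,H} → run H
t=18: ready={B,F,G,H} → run H
t=19: ready={B,F,G,H} → run H
t=20: ready={B,F,G} → run B
t=21: ready={B,F,G} → run B
t=22: ready={B,F,G} → run B
t=23: ready={B,F,G} → run B
t=24: ready={B,F,G} → run B
t=25: ready={B,F,G} → run B
t=26: ready={F,G} → run F
t=27: ready={F,G} → run F
t=28: ready={F,G} → run F
t=29: ready={G} → run G
t=30: ready={G} → run G
t=31: ready={G} → run G
t=32: ready={G} → run G
t=33: ready={G} → run G
t=34: ready={G} → run G
t=35: (idle)
t=36: (idle)
t=37: (idle)
t=38: (idle)
t=39: (idle)
t=40: (idle)

running at tick 6 = D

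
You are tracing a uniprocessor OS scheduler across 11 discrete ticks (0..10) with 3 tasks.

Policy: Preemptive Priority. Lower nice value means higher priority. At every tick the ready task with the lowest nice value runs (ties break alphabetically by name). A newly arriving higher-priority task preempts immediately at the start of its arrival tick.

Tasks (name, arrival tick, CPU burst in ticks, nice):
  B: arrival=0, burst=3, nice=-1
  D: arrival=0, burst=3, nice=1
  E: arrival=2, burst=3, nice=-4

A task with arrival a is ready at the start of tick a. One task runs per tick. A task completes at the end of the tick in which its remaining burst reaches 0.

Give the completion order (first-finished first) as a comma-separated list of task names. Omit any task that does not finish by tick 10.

completion order = E, B, D

t=0: ready={B,D} → run B
t=1: ready={B,D} → run B
t=2: ready={B,D,E} → run E
t=3: ready={B,D,E} → run E
t=4: ready={B,D,E} → run E
t=5: ready={B,D} → run B
t=6: ready={D} → run D
t=7: ready={D} → run D
t=8: ready={D} → run D
t=9: (idle)
t=10: (idle)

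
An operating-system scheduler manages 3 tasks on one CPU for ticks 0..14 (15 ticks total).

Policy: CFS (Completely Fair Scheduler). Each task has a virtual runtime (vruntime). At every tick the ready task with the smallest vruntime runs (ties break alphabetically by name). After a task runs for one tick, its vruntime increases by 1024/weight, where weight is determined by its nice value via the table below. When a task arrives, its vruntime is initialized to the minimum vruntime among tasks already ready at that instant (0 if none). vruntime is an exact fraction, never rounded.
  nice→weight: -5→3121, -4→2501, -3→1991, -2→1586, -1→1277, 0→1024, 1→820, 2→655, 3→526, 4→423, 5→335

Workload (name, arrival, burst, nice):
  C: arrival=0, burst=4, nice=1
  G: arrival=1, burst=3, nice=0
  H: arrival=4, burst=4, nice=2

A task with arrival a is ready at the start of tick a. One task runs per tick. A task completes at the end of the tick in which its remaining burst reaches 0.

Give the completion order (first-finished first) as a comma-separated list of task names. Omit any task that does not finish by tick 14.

completion order = G, C, H

t=0: vr[C=0] → run C
t=1: vr[C=256/205 G=256/205] → run C
t=2: vr[C=512/205 G=256/205] → run G
t=3: vr[C=512/205 G=461/205] → run G
t=4: vr[C=512/205 G=666/205 H=512/205] → run C
t=5: vr[C=768/205 G=666/205 H=512/205] → run H
t=6: vr[C=768/205 G=666/205 H=109056/26855] → run G
t=7: vr[C=768/205 H=109056/26855] → run C
t=8: vr[H=109056/26855] → run H
t=9: vr[H=30208/5371] → run H
t=10: vr[H=193024/26855] → run H
t=11: (idle)
t=12: (idle)
t=13: (idle)
t=14: (idle)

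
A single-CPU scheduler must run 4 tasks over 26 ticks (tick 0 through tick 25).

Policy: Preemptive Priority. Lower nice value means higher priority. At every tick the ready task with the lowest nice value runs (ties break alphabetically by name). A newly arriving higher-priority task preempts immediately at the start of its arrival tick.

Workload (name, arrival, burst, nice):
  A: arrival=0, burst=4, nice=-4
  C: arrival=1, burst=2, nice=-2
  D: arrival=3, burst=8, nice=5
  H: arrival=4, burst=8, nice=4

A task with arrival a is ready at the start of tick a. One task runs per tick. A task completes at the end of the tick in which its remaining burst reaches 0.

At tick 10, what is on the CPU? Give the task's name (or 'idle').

running at tick 10 = H

t=0: ready={A} → run A
t=1: ready={A,C} → run A
t=2: ready={A,C} → run A
t=3: ready={A,C,D} → run A
t=4: ready={C,D,H} → run C
t=5: ready={C,D,H} → run C
t=6: ready={D,H} → run H
t=7: ready={D,H} → run H
t=8: ready={D,H} → run H
t=9: ready={D,H} → run H
t=10: ready={D,H} → run H
t=11: ready={D,H} → run H
t=12: ready={D,H} → run H
t=13: ready={D,H} → run H
t=14: ready={D} → run D
t=15: ready={D} → run D
t=16: ready={D} → run D
t=17: ready={D} → run D
t=18: ready={D} → run D
t=19: ready={D} → run D
t=20: ready={D} → run D
t=21: ready={D} → run D
t=22: (idle)
t=23: (idle)
t=24: (idle)
t=25: (idle)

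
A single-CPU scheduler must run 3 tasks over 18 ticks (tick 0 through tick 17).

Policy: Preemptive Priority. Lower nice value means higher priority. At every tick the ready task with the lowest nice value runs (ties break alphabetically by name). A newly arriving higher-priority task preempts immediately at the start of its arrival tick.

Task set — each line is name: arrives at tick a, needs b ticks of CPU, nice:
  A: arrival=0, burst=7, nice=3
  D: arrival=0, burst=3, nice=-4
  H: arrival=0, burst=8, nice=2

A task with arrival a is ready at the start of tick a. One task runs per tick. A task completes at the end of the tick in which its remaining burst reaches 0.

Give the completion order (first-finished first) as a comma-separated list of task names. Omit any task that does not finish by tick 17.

t=0: ready={A,D,H} → run D
t=1: ready={A,D,H} → run D
t=2: ready={A,D,H} → run D
t=3: ready={A,H} → run H
t=4: ready={A,H} → run H
t=5: ready={A,H} → run H
t=6: ready={A,H} → run H
t=7: ready={A,H} → run H
t=8: ready={A,H} → run H
t=9: ready={A,H} → run H
t=10: ready={A,H} → run H
t=11: ready={A} → run A
t=12: ready={A} → run A
t=13: ready={A} → run A
t=14: ready={A} → run A
t=15: ready={A} → run A
t=16: ready={A} → run A
t=17: ready={A} → run A

completion order = D, H, A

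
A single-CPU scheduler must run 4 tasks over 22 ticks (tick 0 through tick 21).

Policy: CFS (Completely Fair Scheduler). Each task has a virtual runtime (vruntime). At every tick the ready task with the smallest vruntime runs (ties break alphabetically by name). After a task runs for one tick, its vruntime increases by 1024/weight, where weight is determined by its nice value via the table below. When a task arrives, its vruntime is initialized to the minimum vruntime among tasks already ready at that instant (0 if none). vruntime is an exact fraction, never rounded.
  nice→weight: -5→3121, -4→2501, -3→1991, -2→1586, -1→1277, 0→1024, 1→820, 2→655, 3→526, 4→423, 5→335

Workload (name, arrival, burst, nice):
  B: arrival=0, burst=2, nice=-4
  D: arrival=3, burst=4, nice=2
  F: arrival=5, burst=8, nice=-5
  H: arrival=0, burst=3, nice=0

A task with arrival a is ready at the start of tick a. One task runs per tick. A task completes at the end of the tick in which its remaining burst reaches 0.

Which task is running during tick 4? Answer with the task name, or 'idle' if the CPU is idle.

running at tick 4 = H

t=0: vr[B=0 H=0] → run B
t=1: vr[B=1024/2501 H=0] → run H
t=2: vr[B=1024/2501 H=1] → run B
t=3: vr[D=1 H=1] → run D
t=4: vr[D=1679/655 H=1] → run H
t=5: vr[D=1679/655 F=2 H=2] → run F
t=6: vr[D=1679/655 F=7266/3121 H=2] → run H
t=7: vr[D=1679/655 F=7266/3121] → run F
t=8: vr[D=1679/655 F=8290/3121] → run D
t=9: vr[D=2703/655 F=8290/3121] → run F
t=10: vr[D=2703/655 F=9314/3121] → run F
t=11: vr[D=2703/655 F=10338/3121] → run F
t=12: vr[D=2703/655 F=11362/3121] → run F
t=13: vr[D=2703/655 F=12386/3121] → run F
t=14: vr[D=2703/655 F=13410/3121] → run D
t=15: vr[D=3727/655 F=13410/3121] → run F
t=16: vr[D=3727/655] → run D
t=17: (idle)
t=18: (idle)
t=19: (idle)
t=20: (idle)
t=21: (idle)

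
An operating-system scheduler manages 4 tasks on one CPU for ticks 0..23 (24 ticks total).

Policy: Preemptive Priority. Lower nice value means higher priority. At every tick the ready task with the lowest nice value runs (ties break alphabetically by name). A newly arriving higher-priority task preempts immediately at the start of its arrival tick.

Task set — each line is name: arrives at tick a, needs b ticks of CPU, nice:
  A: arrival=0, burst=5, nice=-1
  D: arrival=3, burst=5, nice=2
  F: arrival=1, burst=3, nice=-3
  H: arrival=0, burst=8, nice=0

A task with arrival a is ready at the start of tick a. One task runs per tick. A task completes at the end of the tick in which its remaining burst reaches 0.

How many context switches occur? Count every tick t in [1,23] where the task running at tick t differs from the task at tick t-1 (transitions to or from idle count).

context switches = 5

t=0: ready={A,H} → run A
t=1: ready={A,F,H} → run F
t=2: ready={A,F,H} → run F
t=3: ready={A,D,F,H} → run F
t=4: ready={A,D,H} → run A
t=5: ready={A,D,H} → run A
t=6: ready={A,D,H} → run A
t=7: ready={A,D,H} → run A
t=8: ready={D,H} → run H
t=9: ready={D,H} → run H
t=10: ready={D,H} → run H
t=11: ready={D,H} → run H
t=12: ready={D,H} → run H
t=13: ready={D,H} → run H
t=14: ready={D,H} → run H
t=15: ready={D,H} → run H
t=16: ready={D} → run D
t=17: ready={D} → run D
t=18: ready={D} → run D
t=19: ready={D} → run D
t=20: ready={D} → run D
t=21: (idle)
t=22: (idle)
t=23: (idle)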